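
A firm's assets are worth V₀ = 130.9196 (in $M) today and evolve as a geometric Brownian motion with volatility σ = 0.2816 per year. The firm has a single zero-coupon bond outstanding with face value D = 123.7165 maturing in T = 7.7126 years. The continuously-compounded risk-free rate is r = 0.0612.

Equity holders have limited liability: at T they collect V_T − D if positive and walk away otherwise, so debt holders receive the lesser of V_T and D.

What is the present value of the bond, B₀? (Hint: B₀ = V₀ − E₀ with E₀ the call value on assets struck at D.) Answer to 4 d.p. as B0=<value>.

B0=65.9586

d₁ = [ln(V₀/D) + (r + σ²/2)T] / (σ√T)
   = [ln(130.9196/123.7165) + (0.0612 + 0.5·0.2816²)·7.7126] / (0.2816·√7.7126)
   = [0.056591 + 0.777810] / 0.782047 = 1.066944
d₂ = d₁ − σ√T = 1.066944 − 0.782047 = 0.284897
N(d₁) = 0.857001,  N(d₂) = 0.612138,  e^(−rT) = 0.623747
E₀ = V₀·N(d₁) − D·e^(−rT)·N(d₂)
   = 130.9196·0.857001 − 123.7165·0.623747·0.612138 = 64.960952
B₀ = V₀ − E₀ = 130.9196 − 64.960952 = 65.958648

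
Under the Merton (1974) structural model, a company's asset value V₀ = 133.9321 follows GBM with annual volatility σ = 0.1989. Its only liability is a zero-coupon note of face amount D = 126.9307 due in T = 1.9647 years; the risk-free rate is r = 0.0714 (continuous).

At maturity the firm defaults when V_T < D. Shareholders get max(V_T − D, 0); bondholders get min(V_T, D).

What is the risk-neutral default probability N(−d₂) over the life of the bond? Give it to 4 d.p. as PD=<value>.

d₁ = [ln(V₀/D) + (r + σ²/2)T] / (σ√T)
   = [ln(133.9321/126.9307) + (0.0714 + 0.5·0.1989²)·1.9647] / (0.1989·√1.9647)
   = [0.053692 + 0.179143] / 0.278794 = 0.835149
d₂ = d₁ − σ√T = 0.835149 − 0.278794 = 0.556355
risk-neutral PD = N(−d₂) = N(-0.556355) = 0.288984

PD=0.2890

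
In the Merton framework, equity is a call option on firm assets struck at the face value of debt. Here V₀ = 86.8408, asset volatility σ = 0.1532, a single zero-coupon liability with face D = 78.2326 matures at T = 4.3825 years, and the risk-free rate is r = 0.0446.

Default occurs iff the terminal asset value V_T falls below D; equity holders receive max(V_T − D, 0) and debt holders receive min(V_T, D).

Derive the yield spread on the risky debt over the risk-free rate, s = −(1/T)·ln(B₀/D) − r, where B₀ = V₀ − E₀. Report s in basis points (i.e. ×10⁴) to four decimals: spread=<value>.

d₁ = [ln(V₀/D) + (r + σ²/2)T] / (σ√T)
   = [ln(86.8408/78.2326) + (0.0446 + 0.5·0.1532²)·4.3825] / (0.1532·√4.3825)
   = [0.104390 + 0.246889] / 0.320715 = 1.095298
d₂ = d₁ − σ√T = 1.095298 − 0.320715 = 0.774582
N(d₁) = 0.863307,  N(d₂) = 0.780707,  e^(−rT) = 0.822457
E₀ = V₀·N(d₁) − D·e^(−rT)·N(d₂)
   = 86.8408·0.863307 − 78.2326·0.822457·0.780707 = 24.737306
B₀ = V₀ − E₀ = 86.8408 − 24.737306 = 62.103494
spread = −(1/T)·ln(B₀/D) − r = −(1/4.3825)·ln(62.103494/78.2326) − 0.0446 = 0.00808321
in basis points: 0.00808321 × 10⁴ = 80.8321 bp

spread=80.8321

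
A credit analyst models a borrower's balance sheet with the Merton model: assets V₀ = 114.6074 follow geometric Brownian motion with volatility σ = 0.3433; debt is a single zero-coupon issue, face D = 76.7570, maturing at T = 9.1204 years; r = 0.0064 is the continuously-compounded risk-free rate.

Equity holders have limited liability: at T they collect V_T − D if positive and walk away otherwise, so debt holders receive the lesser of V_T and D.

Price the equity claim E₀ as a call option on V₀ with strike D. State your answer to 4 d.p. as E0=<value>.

d₁ = [ln(V₀/D) + (r + σ²/2)T] / (σ√T)
   = [ln(114.6074/76.7570) + (0.0064 + 0.5·0.3433²)·9.1204] / (0.3433·√9.1204)
   = [0.400868 + 0.595812] / 1.036766 = 0.961336
d₂ = d₁ − σ√T = 0.961336 − 1.036766 = -0.075430
N(d₁) = 0.831808,  N(d₂) = 0.469936,  e^(−rT) = 0.943300
E₀ = V₀·N(d₁) − D·e^(−rT)·N(d₂)
   = 114.6074·0.831808 − 76.7570·0.943300·0.469936 = 61.305703

E0=61.3057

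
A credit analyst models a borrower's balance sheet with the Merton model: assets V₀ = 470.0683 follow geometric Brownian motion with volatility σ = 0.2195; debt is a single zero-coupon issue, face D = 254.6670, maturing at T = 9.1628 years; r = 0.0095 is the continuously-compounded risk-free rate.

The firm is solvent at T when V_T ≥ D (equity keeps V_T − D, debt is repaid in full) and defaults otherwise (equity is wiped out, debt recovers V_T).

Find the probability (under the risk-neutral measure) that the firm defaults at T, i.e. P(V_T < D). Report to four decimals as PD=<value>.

d₁ = [ln(V₀/D) + (r + σ²/2)T] / (σ√T)
   = [ln(470.0683/254.6670) + (0.0095 + 0.5·0.2195²)·9.1628] / (0.2195·√9.1628)
   = [0.612921 + 0.307780] / 0.664429 = 1.385702
d₂ = d₁ − σ√T = 1.385702 − 0.664429 = 0.721273
risk-neutral PD = N(−d₂) = N(-0.721273) = 0.235371

PD=0.2354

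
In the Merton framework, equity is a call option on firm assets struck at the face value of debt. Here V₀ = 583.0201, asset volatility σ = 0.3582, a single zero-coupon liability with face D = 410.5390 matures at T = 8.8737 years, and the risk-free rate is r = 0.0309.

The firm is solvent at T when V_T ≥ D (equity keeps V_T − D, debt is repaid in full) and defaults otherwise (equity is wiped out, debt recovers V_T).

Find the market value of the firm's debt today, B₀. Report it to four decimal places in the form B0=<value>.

B0=239.2173

d₁ = [ln(V₀/D) + (r + σ²/2)T] / (σ√T)
   = [ln(583.0201/410.5390) + (0.0309 + 0.5·0.3582²)·8.8737] / (0.3582·√8.8737)
   = [0.350751 + 0.843477] / 1.067033 = 1.119204
d₂ = d₁ − σ√T = 1.119204 − 1.067033 = 0.052171
N(d₁) = 0.868473,  N(d₂) = 0.520804,  e^(−rT) = 0.760182
E₀ = V₀·N(d₁) − D·e^(−rT)·N(d₂)
   = 583.0201·0.868473 − 410.5390·0.760182·0.520804 = 343.802778
B₀ = V₀ − E₀ = 583.0201 − 343.802778 = 239.217322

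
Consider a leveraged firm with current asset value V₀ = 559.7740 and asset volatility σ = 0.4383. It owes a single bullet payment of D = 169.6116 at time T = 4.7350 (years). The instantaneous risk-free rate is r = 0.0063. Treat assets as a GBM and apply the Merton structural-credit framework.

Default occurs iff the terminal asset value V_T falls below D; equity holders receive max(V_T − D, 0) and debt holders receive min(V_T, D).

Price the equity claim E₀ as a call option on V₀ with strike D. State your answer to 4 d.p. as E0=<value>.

E0=407.7814

d₁ = [ln(V₀/D) + (r + σ²/2)T] / (σ√T)
   = [ln(559.7740/169.6116) + (0.0063 + 0.5·0.4383²)·4.7350] / (0.4383·√4.7350)
   = [1.194022 + 0.484644] / 0.953743 = 1.760081
d₂ = d₁ − σ√T = 1.760081 − 0.953743 = 0.806338
N(d₁) = 0.960803,  N(d₂) = 0.789976,  e^(−rT) = 0.970610
E₀ = V₀·N(d₁) − D·e^(−rT)·N(d₂)
   = 559.7740·0.960803 − 169.6116·0.970610·0.789976 = 407.781368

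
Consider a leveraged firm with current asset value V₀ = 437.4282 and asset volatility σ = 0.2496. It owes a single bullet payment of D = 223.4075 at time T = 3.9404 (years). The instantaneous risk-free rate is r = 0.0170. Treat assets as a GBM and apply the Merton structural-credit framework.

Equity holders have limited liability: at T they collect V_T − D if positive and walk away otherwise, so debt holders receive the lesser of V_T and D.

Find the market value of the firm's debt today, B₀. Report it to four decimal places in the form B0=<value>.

B0=204.5531

d₁ = [ln(V₀/D) + (r + σ²/2)T] / (σ√T)
   = [ln(437.4282/223.4075) + (0.0170 + 0.5·0.2496²)·3.9404] / (0.2496·√3.9404)
   = [0.671915 + 0.189731] / 0.495467 = 1.739058
d₂ = d₁ − σ√T = 1.739058 − 0.495467 = 1.243591
N(d₁) = 0.958988,  N(d₂) = 0.893175,  e^(−rT) = 0.935208
E₀ = V₀·N(d₁) − D·e^(−rT)·N(d₂)
   = 437.4282·0.958988 − 223.4075·0.935208·0.893175 = 232.875107
B₀ = V₀ − E₀ = 437.4282 − 232.875107 = 204.553093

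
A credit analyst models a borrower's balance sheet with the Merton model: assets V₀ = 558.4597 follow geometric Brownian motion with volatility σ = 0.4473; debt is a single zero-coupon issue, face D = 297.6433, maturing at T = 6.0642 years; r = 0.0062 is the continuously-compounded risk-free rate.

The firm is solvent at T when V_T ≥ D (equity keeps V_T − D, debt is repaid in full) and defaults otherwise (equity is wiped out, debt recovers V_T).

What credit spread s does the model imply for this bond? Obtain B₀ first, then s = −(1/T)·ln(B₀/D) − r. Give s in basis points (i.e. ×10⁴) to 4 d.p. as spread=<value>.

d₁ = [ln(V₀/D) + (r + σ²/2)T] / (σ√T)
   = [ln(558.4597/297.6433) + (0.0062 + 0.5·0.4473²)·6.0642] / (0.4473·√6.0642)
   = [0.629287 + 0.644252] / 1.101503 = 1.156183
d₂ = d₁ − σ√T = 1.156183 − 1.101503 = 0.054680
N(d₁) = 0.876197,  N(d₂) = 0.521803,  e^(−rT) = 0.963100
E₀ = V₀·N(d₁) − D·e^(−rT)·N(d₂)
   = 558.4597·0.876197 − 297.6433·0.963100·0.521803 = 339.740350
B₀ = V₀ − E₀ = 558.4597 − 339.740350 = 218.719350
spread = −(1/T)·ln(B₀/D) − r = −(1/6.0642)·ln(218.719350/297.6433) − 0.0062 = 0.04460743
in basis points: 0.04460743 × 10⁴ = 446.0743 bp

spread=446.0743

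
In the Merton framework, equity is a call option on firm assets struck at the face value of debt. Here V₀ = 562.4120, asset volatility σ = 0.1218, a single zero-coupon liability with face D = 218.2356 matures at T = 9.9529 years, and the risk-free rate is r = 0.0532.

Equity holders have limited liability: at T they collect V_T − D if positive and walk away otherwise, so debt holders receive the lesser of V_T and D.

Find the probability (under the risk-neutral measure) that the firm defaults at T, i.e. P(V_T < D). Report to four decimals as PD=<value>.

PD=0.0001

d₁ = [ln(V₀/D) + (r + σ²/2)T] / (σ√T)
   = [ln(562.4120/218.2356) + (0.0532 + 0.5·0.1218²)·9.9529] / (0.1218·√9.9529)
   = [0.946659 + 0.603321] / 0.384257 = 4.033705
d₂ = d₁ − σ√T = 4.033705 − 0.384257 = 3.649448
risk-neutral PD = N(−d₂) = N(-3.649448) = 0.000131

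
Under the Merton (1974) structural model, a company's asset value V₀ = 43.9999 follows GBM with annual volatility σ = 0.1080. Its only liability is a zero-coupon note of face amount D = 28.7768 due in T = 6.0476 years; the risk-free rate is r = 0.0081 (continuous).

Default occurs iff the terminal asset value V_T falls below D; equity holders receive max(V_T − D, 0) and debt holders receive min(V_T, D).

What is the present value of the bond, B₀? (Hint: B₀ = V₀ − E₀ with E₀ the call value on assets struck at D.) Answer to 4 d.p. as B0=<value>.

d₁ = [ln(V₀/D) + (r + σ²/2)T] / (σ√T)
   = [ln(43.9999/28.7768) + (0.0081 + 0.5·0.1080²)·6.0476] / (0.1080·√6.0476)
   = [0.424618 + 0.084255] / 0.265592 = 1.915994
d₂ = d₁ − σ√T = 1.915994 − 0.265592 = 1.650402
N(d₁) = 0.972317,  N(d₂) = 0.950570,  e^(−rT) = 0.952195
E₀ = V₀·N(d₁) − D·e^(−rT)·N(d₂)
   = 43.9999·0.972317 − 28.7768·0.952195·0.950570 = 16.735180
B₀ = V₀ − E₀ = 43.9999 − 16.735180 = 27.264720

B0=27.2647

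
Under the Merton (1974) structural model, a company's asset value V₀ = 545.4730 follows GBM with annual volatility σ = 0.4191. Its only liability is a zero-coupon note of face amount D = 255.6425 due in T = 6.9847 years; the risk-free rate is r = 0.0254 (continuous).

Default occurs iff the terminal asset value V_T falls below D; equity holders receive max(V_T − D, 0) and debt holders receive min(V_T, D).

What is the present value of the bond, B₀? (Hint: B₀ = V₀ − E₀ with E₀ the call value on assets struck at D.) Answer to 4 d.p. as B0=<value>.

B0=175.7124

d₁ = [ln(V₀/D) + (r + σ²/2)T] / (σ√T)
   = [ln(545.4730/255.6425) + (0.0254 + 0.5·0.4191²)·6.9847] / (0.4191·√6.9847)
   = [0.757873 + 0.790825] / 1.107622 = 1.398219
d₂ = d₁ − σ√T = 1.398219 − 1.107622 = 0.290597
N(d₁) = 0.918976,  N(d₂) = 0.614320,  e^(−rT) = 0.837435
E₀ = V₀·N(d₁) − D·e^(−rT)·N(d₂)
   = 545.4730·0.918976 − 255.6425·0.837435·0.614320 = 369.760627
B₀ = V₀ − E₀ = 545.4730 − 369.760627 = 175.712373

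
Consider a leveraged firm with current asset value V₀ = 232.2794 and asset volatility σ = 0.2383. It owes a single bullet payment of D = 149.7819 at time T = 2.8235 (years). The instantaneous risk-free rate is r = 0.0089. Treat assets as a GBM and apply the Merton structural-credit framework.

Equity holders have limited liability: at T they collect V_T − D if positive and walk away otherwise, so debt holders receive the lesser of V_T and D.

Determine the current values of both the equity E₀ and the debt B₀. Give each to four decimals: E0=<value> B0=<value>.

E0=90.6574 B0=141.6220

d₁ = [ln(V₀/D) + (r + σ²/2)T] / (σ√T)
   = [ln(232.2794/149.7819) + (0.0089 + 0.5·0.2383²)·2.8235] / (0.2383·√2.8235)
   = [0.438761 + 0.105298] / 0.400422 = 1.358713
d₂ = d₁ − σ√T = 1.358713 − 0.400422 = 0.958291
N(d₁) = 0.912881,  N(d₂) = 0.831042,  e^(−rT) = 0.975184
E₀ = V₀·N(d₁) − D·e^(−rT)·N(d₂)
   = 232.2794·0.912881 − 149.7819·0.975184·0.831042 = 90.657435
B₀ = V₀ − E₀ = 232.2794 − 90.657435 = 141.621965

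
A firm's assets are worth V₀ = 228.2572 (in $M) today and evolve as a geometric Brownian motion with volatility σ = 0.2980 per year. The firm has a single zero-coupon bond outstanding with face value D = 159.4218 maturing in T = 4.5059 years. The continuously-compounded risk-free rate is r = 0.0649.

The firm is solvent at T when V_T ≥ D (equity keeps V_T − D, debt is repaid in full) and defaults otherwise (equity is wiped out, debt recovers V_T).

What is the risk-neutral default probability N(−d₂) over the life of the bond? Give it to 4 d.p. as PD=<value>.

PD=0.2378

d₁ = [ln(V₀/D) + (r + σ²/2)T] / (σ√T)
   = [ln(228.2572/159.4218) + (0.0649 + 0.5·0.2980²)·4.5059] / (0.2980·√4.5059)
   = [0.358920 + 0.492504] / 0.632568 = 1.345980
d₂ = d₁ − σ√T = 1.345980 − 0.632568 = 0.713412
risk-neutral PD = N(−d₂) = N(-0.713412) = 0.237795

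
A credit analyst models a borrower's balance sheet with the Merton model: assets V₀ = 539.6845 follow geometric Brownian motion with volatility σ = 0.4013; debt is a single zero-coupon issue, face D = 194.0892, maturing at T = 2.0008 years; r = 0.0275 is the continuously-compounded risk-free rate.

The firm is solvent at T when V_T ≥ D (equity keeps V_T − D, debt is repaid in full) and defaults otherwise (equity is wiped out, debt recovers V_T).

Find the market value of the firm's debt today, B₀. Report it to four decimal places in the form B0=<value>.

B0=181.7762

d₁ = [ln(V₀/D) + (r + σ²/2)T] / (σ√T)
   = [ln(539.6845/194.0892) + (0.0275 + 0.5·0.4013²)·2.0008] / (0.4013·√2.0008)
   = [1.022667 + 0.216128] / 0.567637 = 2.182370
d₂ = d₁ − σ√T = 2.182370 − 0.567637 = 1.614733
N(d₁) = 0.985459,  N(d₂) = 0.946816,  e^(−rT) = 0.946464
E₀ = V₀·N(d₁) − D·e^(−rT)·N(d₂)
   = 539.6845·0.985459 − 194.0892·0.946464·0.946816 = 357.908258
B₀ = V₀ − E₀ = 539.6845 − 357.908258 = 181.776242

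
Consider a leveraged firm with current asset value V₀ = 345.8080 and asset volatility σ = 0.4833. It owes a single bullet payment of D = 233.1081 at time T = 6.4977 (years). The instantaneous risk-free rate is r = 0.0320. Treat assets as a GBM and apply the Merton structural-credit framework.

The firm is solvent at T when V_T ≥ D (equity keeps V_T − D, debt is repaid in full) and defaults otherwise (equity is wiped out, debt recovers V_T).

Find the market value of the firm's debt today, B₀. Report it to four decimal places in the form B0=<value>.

B0=131.6471

d₁ = [ln(V₀/D) + (r + σ²/2)T] / (σ√T)
   = [ln(345.8080/233.1081) + (0.0320 + 0.5·0.4833²)·6.4977] / (0.4833·√6.4977)
   = [0.394381 + 0.966789] / 1.231960 = 1.104882
d₂ = d₁ − σ√T = 1.104882 − 1.231960 = -0.127078
N(d₁) = 0.865395,  N(d₂) = 0.449439,  e^(−rT) = 0.812267
E₀ = V₀·N(d₁) − D·e^(−rT)·N(d₂)
   = 345.8080·0.865395 − 233.1081·0.812267·0.449439 = 214.160864
B₀ = V₀ − E₀ = 345.8080 − 214.160864 = 131.647136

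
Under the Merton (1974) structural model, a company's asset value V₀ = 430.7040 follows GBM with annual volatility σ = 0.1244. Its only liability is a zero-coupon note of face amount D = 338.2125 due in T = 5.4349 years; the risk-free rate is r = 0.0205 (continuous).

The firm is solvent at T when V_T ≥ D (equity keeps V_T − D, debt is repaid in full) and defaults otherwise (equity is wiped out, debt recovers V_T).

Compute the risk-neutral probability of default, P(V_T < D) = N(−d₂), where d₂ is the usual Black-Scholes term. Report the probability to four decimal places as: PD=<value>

PD=0.1417

d₁ = [ln(V₀/D) + (r + σ²/2)T] / (σ√T)
   = [ln(430.7040/338.2125) + (0.0205 + 0.5·0.1244²)·5.4349] / (0.1244·√5.4349)
   = [0.241747 + 0.153469] / 0.290012 = 1.362756
d₂ = d₁ − σ√T = 1.362756 − 0.290012 = 1.072743
risk-neutral PD = N(−d₂) = N(-1.072743) = 0.141693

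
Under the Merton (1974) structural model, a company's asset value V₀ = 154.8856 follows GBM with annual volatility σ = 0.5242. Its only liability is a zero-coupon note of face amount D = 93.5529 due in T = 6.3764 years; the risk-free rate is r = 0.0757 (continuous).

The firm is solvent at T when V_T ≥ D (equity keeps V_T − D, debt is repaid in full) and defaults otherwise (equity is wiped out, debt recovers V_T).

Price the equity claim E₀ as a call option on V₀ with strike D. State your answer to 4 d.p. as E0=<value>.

E0=111.7558

d₁ = [ln(V₀/D) + (r + σ²/2)T] / (σ√T)
   = [ln(154.8856/93.5529) + (0.0757 + 0.5·0.5242²)·6.3764] / (0.5242·√6.3764)
   = [0.504160 + 1.358765] / 1.323685 = 1.407377
d₂ = d₁ − σ√T = 1.407377 − 1.323685 = 0.083692
N(d₁) = 0.920342,  N(d₂) = 0.533349,  e^(−rT) = 0.617119
E₀ = V₀·N(d₁) − D·e^(−rT)·N(d₂)
   = 154.8856·0.920342 − 93.5529·0.617119·0.533349 = 111.755762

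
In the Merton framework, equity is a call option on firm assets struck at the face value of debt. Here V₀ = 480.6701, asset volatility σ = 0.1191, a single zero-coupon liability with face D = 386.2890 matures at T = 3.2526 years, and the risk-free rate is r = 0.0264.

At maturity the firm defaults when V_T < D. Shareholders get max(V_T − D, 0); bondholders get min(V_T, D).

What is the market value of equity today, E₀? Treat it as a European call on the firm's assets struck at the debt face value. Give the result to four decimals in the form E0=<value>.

d₁ = [ln(V₀/D) + (r + σ²/2)T] / (σ√T)
   = [ln(480.6701/386.2890) + (0.0264 + 0.5·0.1191²)·3.2526] / (0.1191·√3.2526)
   = [0.218595 + 0.108937] / 0.214796 = 1.524852
d₂ = d₁ − σ√T = 1.524852 − 0.214796 = 1.310055
N(d₁) = 0.936352,  N(d₂) = 0.904911,  e^(−rT) = 0.917715
E₀ = V₀·N(d₁) − D·e^(−rT)·N(d₂)
   = 480.6701·0.936352 − 386.2890·0.917715·0.904911 = 129.282461

E0=129.2825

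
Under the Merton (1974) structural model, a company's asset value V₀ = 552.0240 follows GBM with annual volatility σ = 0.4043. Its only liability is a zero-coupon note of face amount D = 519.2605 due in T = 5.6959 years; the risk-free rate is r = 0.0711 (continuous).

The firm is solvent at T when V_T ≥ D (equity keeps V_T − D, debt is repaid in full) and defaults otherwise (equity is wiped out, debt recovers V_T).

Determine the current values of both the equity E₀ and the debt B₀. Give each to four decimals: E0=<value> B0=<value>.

E0=286.5015 B0=265.5225

d₁ = [ln(V₀/D) + (r + σ²/2)T] / (σ√T)
   = [ln(552.0240/519.2605) + (0.0711 + 0.5·0.4043²)·5.6959] / (0.4043·√5.6959)
   = [0.061186 + 0.870500] / 0.964906 = 0.965572
d₂ = d₁ − σ√T = 0.965572 − 0.964906 = 0.000666
N(d₁) = 0.832871,  N(d₂) = 0.500266,  e^(−rT) = 0.666991
E₀ = V₀·N(d₁) − D·e^(−rT)·N(d₂)
   = 552.0240·0.832871 − 519.2605·0.666991·0.500266 = 286.501543
B₀ = V₀ − E₀ = 552.0240 − 286.501543 = 265.522457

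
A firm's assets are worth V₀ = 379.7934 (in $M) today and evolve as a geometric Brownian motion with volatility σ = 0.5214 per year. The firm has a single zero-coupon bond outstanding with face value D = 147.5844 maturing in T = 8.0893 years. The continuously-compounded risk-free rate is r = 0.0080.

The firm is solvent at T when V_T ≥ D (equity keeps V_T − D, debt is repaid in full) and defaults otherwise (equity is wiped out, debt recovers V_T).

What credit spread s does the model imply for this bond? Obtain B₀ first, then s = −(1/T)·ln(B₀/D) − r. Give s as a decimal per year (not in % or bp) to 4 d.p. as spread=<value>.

d₁ = [ln(V₀/D) + (r + σ²/2)T] / (σ√T)
   = [ln(379.7934/147.5844) + (0.0080 + 0.5·0.5214²)·8.0893] / (0.5214·√8.0893)
   = [0.945227 + 1.164285] / 1.482950 = 1.422511
d₂ = d₁ − σ√T = 1.422511 − 1.482950 = -0.060439
N(d₁) = 0.922561,  N(d₂) = 0.475903,  e^(−rT) = 0.937335
E₀ = V₀·N(d₁) − D·e^(−rT)·N(d₂)
   = 379.7934·0.922561 − 147.5844·0.937335·0.475903 = 284.548047
B₀ = V₀ − E₀ = 379.7934 − 284.548047 = 95.245353
spread = −(1/T)·ln(B₀/D) − r = −(1/8.0893)·ln(95.245353/147.5844) − 0.0080 = 0.04613868

spread=0.0461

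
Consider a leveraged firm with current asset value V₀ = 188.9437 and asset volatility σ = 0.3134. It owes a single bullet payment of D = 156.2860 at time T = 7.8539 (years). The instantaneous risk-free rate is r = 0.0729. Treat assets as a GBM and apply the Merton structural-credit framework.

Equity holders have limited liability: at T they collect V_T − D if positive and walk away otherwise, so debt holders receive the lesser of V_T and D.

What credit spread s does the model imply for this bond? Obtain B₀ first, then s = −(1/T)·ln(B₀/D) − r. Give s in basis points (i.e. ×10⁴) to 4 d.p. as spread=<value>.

spread=176.0931

d₁ = [ln(V₀/D) + (r + σ²/2)T] / (σ√T)
   = [ln(188.9437/156.2860) + (0.0729 + 0.5·0.3134²)·7.8539] / (0.3134·√7.8539)
   = [0.189761 + 0.958253] / 0.878298 = 1.307090
d₂ = d₁ − σ√T = 1.307090 − 0.878298 = 0.428793
N(d₁) = 0.904409,  N(d₂) = 0.665963,  e^(−rT) = 0.564086
E₀ = V₀·N(d₁) − D·e^(−rT)·N(d₂)
   = 188.9437·0.904409 − 156.2860·0.564086·0.665963 = 112.171963
B₀ = V₀ − E₀ = 188.9437 − 112.171963 = 76.771737
spread = −(1/T)·ln(B₀/D) − r = −(1/7.8539)·ln(76.771737/156.2860) − 0.0729 = 0.01760931
in basis points: 0.01760931 × 10⁴ = 176.0931 bp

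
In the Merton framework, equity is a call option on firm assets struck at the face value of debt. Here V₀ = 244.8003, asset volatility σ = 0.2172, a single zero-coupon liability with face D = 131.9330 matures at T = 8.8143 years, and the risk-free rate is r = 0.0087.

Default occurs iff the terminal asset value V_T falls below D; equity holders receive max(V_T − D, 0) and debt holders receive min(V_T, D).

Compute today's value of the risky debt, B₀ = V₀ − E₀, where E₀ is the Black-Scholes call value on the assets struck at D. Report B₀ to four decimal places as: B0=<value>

B0=114.4601

d₁ = [ln(V₀/D) + (r + σ²/2)T] / (σ√T)
   = [ln(244.8003/131.9330) + (0.0087 + 0.5·0.2172²)·8.8143] / (0.2172·√8.8143)
   = [0.618149 + 0.284595] / 0.644843 = 1.399945
d₂ = d₁ − σ√T = 1.399945 − 0.644843 = 0.755102
N(d₁) = 0.919235,  N(d₂) = 0.774906,  e^(−rT) = 0.926182
E₀ = V₀·N(d₁) − D·e^(−rT)·N(d₂)
   = 244.8003·0.919235 − 131.9330·0.926182·0.774906 = 130.340152
B₀ = V₀ − E₀ = 244.8003 − 130.340152 = 114.460148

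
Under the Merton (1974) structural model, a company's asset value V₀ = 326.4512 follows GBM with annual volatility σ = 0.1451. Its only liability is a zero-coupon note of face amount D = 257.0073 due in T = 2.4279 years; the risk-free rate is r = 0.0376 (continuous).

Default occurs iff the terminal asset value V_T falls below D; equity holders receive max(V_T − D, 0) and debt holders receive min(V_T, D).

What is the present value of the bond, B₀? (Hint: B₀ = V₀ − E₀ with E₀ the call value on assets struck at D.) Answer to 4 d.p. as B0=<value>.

d₁ = [ln(V₀/D) + (r + σ²/2)T] / (σ√T)
   = [ln(326.4512/257.0073) + (0.0376 + 0.5·0.1451²)·2.4279] / (0.1451·√2.4279)
   = [0.239176 + 0.116848] / 0.226091 = 1.574693
d₂ = d₁ − σ√T = 1.574693 − 0.226091 = 1.348602
N(d₁) = 0.942336,  N(d₂) = 0.911268,  e^(−rT) = 0.912754
E₀ = V₀·N(d₁) − D·e^(−rT)·N(d₂)
   = 326.4512·0.942336 − 257.0073·0.912754·0.911268 = 93.857658
B₀ = V₀ − E₀ = 326.4512 − 93.857658 = 232.593542

B0=232.5935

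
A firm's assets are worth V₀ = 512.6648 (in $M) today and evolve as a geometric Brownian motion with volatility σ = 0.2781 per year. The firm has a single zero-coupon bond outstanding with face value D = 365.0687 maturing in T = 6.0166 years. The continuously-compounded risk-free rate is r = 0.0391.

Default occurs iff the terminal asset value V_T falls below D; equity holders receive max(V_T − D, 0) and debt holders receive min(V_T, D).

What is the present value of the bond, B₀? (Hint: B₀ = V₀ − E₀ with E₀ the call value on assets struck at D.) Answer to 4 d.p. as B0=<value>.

d₁ = [ln(V₀/D) + (r + σ²/2)T] / (σ√T)
   = [ln(512.6648/365.0687) + (0.0391 + 0.5·0.2781²)·6.0166] / (0.2781·√6.0166)
   = [0.339537 + 0.467910] / 0.682145 = 1.183688
d₂ = d₁ − σ√T = 1.183688 − 0.682145 = 0.501543
N(d₁) = 0.881732,  N(d₂) = 0.692006,  e^(−rT) = 0.790374
E₀ = V₀·N(d₁) − D·e^(−rT)·N(d₂)
   = 512.6648·0.881732 − 365.0687·0.790374·0.692006 = 252.360969
B₀ = V₀ − E₀ = 512.6648 − 252.360969 = 260.303831

B0=260.3038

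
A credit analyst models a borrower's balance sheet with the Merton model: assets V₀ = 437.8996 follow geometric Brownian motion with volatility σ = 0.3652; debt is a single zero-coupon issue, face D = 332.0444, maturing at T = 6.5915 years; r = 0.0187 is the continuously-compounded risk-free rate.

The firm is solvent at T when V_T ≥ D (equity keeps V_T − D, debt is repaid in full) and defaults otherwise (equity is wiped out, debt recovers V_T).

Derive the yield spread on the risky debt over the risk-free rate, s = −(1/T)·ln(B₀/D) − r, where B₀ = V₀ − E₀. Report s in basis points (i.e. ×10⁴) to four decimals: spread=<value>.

spread=417.1976

d₁ = [ln(V₀/D) + (r + σ²/2)T] / (σ√T)
   = [ln(437.8996/332.0444) + (0.0187 + 0.5·0.3652²)·6.5915] / (0.3652·√6.5915)
   = [0.276721 + 0.562819] / 0.937611 = 0.895402
d₂ = d₁ − σ√T = 0.895402 − 0.937611 = -0.042209
N(d₁) = 0.814714,  N(d₂) = 0.483166,  e^(−rT) = 0.884033
E₀ = V₀·N(d₁) − D·e^(−rT)·N(d₂)
   = 437.8996·0.814714 − 332.0444·0.884033·0.483166 = 214.935264
B₀ = V₀ − E₀ = 437.8996 − 214.935264 = 222.964336
spread = −(1/T)·ln(B₀/D) − r = −(1/6.5915)·ln(222.964336/332.0444) − 0.0187 = 0.04171976
in basis points: 0.04171976 × 10⁴ = 417.1976 bp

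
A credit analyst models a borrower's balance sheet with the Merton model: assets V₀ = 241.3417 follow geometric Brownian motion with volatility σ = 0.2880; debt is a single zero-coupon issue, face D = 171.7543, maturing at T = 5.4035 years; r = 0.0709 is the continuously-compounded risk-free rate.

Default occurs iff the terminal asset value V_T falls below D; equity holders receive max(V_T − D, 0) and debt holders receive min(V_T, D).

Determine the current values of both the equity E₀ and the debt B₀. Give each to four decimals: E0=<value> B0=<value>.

d₁ = [ln(V₀/D) + (r + σ²/2)T] / (σ√T)
   = [ln(241.3417/171.7543) + (0.0709 + 0.5·0.2880²)·5.4035] / (0.2880·√5.4035)
   = [0.340149 + 0.607202] / 0.669468 = 1.415079
d₂ = d₁ − σ√T = 1.415079 − 0.669468 = 0.745611
N(d₁) = 0.921477,  N(d₂) = 0.772049,  e^(−rT) = 0.681739
E₀ = V₀·N(d₁) − D·e^(−rT)·N(d₂)
   = 241.3417·0.921477 − 171.7543·0.681739·0.772049 = 131.990467
B₀ = V₀ − E₀ = 241.3417 − 131.990467 = 109.351233

E0=131.9905 B0=109.3512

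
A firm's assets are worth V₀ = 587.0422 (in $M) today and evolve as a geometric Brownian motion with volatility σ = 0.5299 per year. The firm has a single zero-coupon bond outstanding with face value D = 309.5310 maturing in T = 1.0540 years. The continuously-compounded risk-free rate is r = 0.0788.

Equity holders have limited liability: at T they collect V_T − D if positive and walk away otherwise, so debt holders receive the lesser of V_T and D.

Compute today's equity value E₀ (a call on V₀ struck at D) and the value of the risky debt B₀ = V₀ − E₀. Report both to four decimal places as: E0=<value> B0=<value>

E0=311.4553 B0=275.5869

d₁ = [ln(V₀/D) + (r + σ²/2)T] / (σ√T)
   = [ln(587.0422/309.5310) + (0.0788 + 0.5·0.5299²)·1.0540] / (0.5299·√1.0540)
   = [0.640038 + 0.231034] / 0.544019 = 1.601179
d₂ = d₁ − σ√T = 1.601179 − 0.544019 = 1.057160
N(d₁) = 0.945331,  N(d₂) = 0.854781,  e^(−rT) = 0.920300
E₀ = V₀·N(d₁) − D·e^(−rT)·N(d₂)
   = 587.0422·0.945331 − 309.5310·0.920300·0.854781 = 311.455310
B₀ = V₀ − E₀ = 587.0422 − 311.455310 = 275.586890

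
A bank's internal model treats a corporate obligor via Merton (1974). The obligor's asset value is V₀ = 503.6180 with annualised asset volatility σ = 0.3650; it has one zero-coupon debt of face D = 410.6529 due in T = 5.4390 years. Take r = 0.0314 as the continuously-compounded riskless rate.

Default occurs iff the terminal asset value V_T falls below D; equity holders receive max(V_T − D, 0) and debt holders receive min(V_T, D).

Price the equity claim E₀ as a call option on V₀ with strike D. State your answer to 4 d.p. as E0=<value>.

d₁ = [ln(V₀/D) + (r + σ²/2)T] / (σ√T)
   = [ln(503.6180/410.6529) + (0.0314 + 0.5·0.3650²)·5.4390] / (0.3650·√5.4390)
   = [0.204070 + 0.533090] / 0.851241 = 0.865983
d₂ = d₁ − σ√T = 0.865983 − 0.851241 = 0.014742
N(d₁) = 0.806750,  N(d₂) = 0.505881,  e^(−rT) = 0.843003
E₀ = V₀·N(d₁) − D·e^(−rT)·N(d₂)
   = 503.6180·0.806750 − 410.6529·0.843003·0.505881 = 231.167180

E0=231.1672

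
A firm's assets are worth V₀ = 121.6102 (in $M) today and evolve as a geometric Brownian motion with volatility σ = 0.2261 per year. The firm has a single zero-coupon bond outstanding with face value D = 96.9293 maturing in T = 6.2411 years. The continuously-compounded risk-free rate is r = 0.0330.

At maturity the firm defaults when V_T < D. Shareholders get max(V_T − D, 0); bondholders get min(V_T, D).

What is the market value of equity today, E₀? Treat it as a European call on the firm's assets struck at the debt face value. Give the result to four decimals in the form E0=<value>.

E0=49.6166

d₁ = [ln(V₀/D) + (r + σ²/2)T] / (σ√T)
   = [ln(121.6102/96.9293) + (0.0330 + 0.5·0.2261²)·6.2411] / (0.2261·√6.2411)
   = [0.226839 + 0.365483] / 0.564847 = 1.048640
d₂ = d₁ − σ√T = 1.048640 − 0.564847 = 0.483793
N(d₁) = 0.852828,  N(d₂) = 0.685733,  e^(−rT) = 0.813869
E₀ = V₀·N(d₁) − D·e^(−rT)·N(d₂)
   = 121.6102·0.852828 − 96.9293·0.813869·0.685733 = 49.616645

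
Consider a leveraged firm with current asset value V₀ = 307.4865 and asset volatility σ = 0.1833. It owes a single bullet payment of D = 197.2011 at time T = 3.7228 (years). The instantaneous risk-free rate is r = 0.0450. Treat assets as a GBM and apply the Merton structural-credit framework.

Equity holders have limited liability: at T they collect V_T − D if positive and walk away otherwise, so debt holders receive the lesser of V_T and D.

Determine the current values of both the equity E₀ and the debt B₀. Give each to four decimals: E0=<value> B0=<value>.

E0=142.0488 B0=165.4377

d₁ = [ln(V₀/D) + (r + σ²/2)T] / (σ√T)
   = [ln(307.4865/197.2011) + (0.0450 + 0.5·0.1833²)·3.7228] / (0.1833·√3.7228)
   = [0.444207 + 0.230067] / 0.353669 = 1.906510
d₂ = d₁ − σ√T = 1.906510 − 0.353669 = 1.552841
N(d₁) = 0.971708,  N(d₂) = 0.939769,  e^(−rT) = 0.845755
E₀ = V₀·N(d₁) − D·e^(−rT)·N(d₂)
   = 307.4865·0.971708 − 197.2011·0.845755·0.939769 = 142.048822
B₀ = V₀ − E₀ = 307.4865 − 142.048822 = 165.437678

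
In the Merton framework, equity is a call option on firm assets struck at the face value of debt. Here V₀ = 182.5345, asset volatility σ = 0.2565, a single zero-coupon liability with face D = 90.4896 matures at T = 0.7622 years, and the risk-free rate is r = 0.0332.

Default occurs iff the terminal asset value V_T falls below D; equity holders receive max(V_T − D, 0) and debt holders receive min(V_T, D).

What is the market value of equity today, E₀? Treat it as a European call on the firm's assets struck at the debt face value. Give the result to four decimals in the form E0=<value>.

d₁ = [ln(V₀/D) + (r + σ²/2)T] / (σ√T)
   = [ln(182.5345/90.4896) + (0.0332 + 0.5·0.2565²)·0.7622] / (0.2565·√0.7622)
   = [0.701704 + 0.050378] / 0.223935 = 3.358488
d₂ = d₁ − σ√T = 3.358488 − 0.223935 = 3.134553
N(d₁) = 0.999608,  N(d₂) = 0.999139,  e^(−rT) = 0.975012
E₀ = V₀·N(d₁) − D·e^(−rT)·N(d₂)
   = 182.5345·0.999608 − 90.4896·0.975012·0.999139 = 94.310415

E0=94.3104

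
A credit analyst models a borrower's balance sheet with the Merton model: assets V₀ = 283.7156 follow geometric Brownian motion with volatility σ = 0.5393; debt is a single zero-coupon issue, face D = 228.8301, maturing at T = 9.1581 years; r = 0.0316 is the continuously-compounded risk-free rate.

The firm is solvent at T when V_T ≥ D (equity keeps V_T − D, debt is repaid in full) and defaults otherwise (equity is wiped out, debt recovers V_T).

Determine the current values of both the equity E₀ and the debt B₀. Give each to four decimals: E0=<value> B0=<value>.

E0=194.3121 B0=89.4035

d₁ = [ln(V₀/D) + (r + σ²/2)T] / (σ√T)
   = [ln(283.7156/228.8301) + (0.0316 + 0.5·0.5393²)·9.1581] / (0.5393·√9.1581)
   = [0.214993 + 1.621187] / 1.632049 = 1.125077
d₂ = d₁ − σ√T = 1.125077 − 1.632049 = -0.506972
N(d₁) = 0.869722,  N(d₂) = 0.306087,  e^(−rT) = 0.748716
E₀ = V₀·N(d₁) − D·e^(−rT)·N(d₂)
   = 283.7156·0.869722 − 228.8301·0.748716·0.306087 = 194.312100
B₀ = V₀ − E₀ = 283.7156 − 194.312100 = 89.403500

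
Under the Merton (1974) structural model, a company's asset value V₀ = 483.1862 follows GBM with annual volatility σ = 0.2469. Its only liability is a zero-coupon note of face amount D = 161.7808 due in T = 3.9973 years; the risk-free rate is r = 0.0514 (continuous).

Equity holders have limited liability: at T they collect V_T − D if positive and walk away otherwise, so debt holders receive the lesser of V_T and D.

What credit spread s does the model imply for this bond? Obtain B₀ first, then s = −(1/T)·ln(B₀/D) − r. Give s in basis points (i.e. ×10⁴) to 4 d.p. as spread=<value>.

d₁ = [ln(V₀/D) + (r + σ²/2)T] / (σ√T)
   = [ln(483.1862/161.7808) + (0.0514 + 0.5·0.2469²)·3.9973] / (0.2469·√3.9973)
   = [1.094160 + 0.327298] / 0.493633 = 2.879583
d₂ = d₁ − σ√T = 2.879583 − 0.493633 = 2.385949
N(d₁) = 0.998009,  N(d₂) = 0.991482,  e^(−rT) = 0.814272
E₀ = V₀·N(d₁) − D·e^(−rT)·N(d₂)
   = 483.1862·0.998009 − 161.7808·0.814272·0.991482 = 351.612696
B₀ = V₀ − E₀ = 483.1862 − 351.612696 = 131.573504
spread = −(1/T)·ln(B₀/D) − r = −(1/3.9973)·ln(131.573504/161.7808) − 0.0514 = 0.00030407
in basis points: 0.00030407 × 10⁴ = 3.0407 bp

spread=3.0407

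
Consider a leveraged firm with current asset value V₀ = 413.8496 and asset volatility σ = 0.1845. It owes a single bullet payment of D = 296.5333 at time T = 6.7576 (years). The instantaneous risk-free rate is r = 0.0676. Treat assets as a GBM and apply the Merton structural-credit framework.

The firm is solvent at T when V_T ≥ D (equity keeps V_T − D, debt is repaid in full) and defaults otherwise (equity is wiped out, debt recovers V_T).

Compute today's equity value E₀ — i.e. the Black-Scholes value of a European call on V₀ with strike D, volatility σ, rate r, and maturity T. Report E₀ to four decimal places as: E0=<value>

d₁ = [ln(V₀/D) + (r + σ²/2)T] / (σ√T)
   = [ln(413.8496/296.5333) + (0.0676 + 0.5·0.1845²)·6.7576] / (0.1845·√6.7576)
   = [0.333343 + 0.571829] / 0.479615 = 1.887290
d₂ = d₁ − σ√T = 1.887290 − 0.479615 = 1.407675
N(d₁) = 0.970439,  N(d₂) = 0.920386,  e^(−rT) = 0.633298
E₀ = V₀·N(d₁) − D·e^(−rT)·N(d₂)
   = 413.8496·0.970439 − 296.5333·0.633298·0.920386 = 228.772869

E0=228.7729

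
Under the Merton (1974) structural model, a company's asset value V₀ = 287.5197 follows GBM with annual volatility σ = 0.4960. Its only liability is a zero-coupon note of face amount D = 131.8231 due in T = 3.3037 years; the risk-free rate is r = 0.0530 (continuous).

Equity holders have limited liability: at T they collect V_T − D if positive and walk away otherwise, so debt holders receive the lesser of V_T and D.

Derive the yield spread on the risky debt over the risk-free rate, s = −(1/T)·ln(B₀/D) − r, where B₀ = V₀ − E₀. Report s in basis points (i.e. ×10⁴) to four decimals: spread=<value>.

spread=322.8956

d₁ = [ln(V₀/D) + (r + σ²/2)T] / (σ√T)
   = [ln(287.5197/131.8231) + (0.0530 + 0.5·0.4960²)·3.3037] / (0.4960·√3.3037)
   = [0.779831 + 0.581478] / 0.901534 = 1.509991
d₂ = d₁ − σ√T = 1.509991 − 0.901534 = 0.608458
N(d₁) = 0.934477,  N(d₂) = 0.728558,  e^(−rT) = 0.839376
E₀ = V₀·N(d₁) − D·e^(−rT)·N(d₂)
   = 287.5197·0.934477 − 131.8231·0.839376·0.728558 = 188.066245
B₀ = V₀ − E₀ = 287.5197 − 188.066245 = 99.453455
spread = −(1/T)·ln(B₀/D) − r = −(1/3.3037)·ln(99.453455/131.8231) − 0.0530 = 0.03228956
in basis points: 0.03228956 × 10⁴ = 322.8956 bp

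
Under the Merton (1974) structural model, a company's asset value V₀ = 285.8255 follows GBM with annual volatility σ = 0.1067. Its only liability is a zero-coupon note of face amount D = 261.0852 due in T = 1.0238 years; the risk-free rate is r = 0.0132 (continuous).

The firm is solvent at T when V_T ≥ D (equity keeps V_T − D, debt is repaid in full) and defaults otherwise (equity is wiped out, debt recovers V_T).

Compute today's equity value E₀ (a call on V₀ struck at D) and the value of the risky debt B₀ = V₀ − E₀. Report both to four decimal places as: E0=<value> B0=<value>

E0=30.8564 B0=254.9691

d₁ = [ln(V₀/D) + (r + σ²/2)T] / (σ√T)
   = [ln(285.8255/261.0852) + (0.0132 + 0.5·0.1067²)·1.0238] / (0.1067·√1.0238)
   = [0.090535 + 0.019342] / 0.107962 = 1.017733
d₂ = d₁ − σ√T = 1.017733 − 0.107962 = 0.909771
N(d₁) = 0.845598,  N(d₂) = 0.818528,  e^(−rT) = 0.986577
E₀ = V₀·N(d₁) − D·e^(−rT)·N(d₂)
   = 285.8255·0.845598 − 261.0852·0.986577·0.818528 = 30.856352
B₀ = V₀ − E₀ = 285.8255 − 30.856352 = 254.969148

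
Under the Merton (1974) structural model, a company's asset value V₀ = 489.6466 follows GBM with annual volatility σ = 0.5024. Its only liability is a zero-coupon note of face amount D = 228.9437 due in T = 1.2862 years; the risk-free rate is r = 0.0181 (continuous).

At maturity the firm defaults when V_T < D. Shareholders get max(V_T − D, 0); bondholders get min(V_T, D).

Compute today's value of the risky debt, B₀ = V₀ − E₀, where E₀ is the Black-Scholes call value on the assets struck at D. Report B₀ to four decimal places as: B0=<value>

d₁ = [ln(V₀/D) + (r + σ²/2)T] / (σ√T)
   = [ln(489.6466/228.9437) + (0.0181 + 0.5·0.5024²)·1.2862] / (0.5024·√1.2862)
   = [0.760208 + 0.185602] / 0.569776 = 1.659969
d₂ = d₁ − σ√T = 1.659969 − 0.569776 = 1.090194
N(d₁) = 0.951540,  N(d₂) = 0.862186,  e^(−rT) = 0.976989
E₀ = V₀·N(d₁) − D·e^(−rT)·N(d₂)
   = 489.6466·0.951540 − 228.9437·0.976989·0.862186 = 273.068355
B₀ = V₀ − E₀ = 489.6466 − 273.068355 = 216.578245

B0=216.5782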